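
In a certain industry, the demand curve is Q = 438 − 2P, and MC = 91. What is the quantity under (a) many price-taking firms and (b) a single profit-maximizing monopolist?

Competition: Q = 256; Monopoly: Q = 128

Inverting demand: P = 219 − 0.5Q.
Under competition P = MC = 91, so Q = (219 − 91)/0.5 = 256.
A monopolist chooses Q where MR = MC. MR = 219 − Q; setting this equal to 91 gives Q = 128 and P = 155.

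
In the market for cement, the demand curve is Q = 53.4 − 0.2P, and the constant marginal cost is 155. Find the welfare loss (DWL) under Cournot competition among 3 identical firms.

Inverting demand: P = 267 − 5Q.
Under competition P = MC = 155, so Q = (267 − 155)/5 = 22.4.
With 3 symmetric Cournot firms, each firm's FOC gives 267 − 20q = 155, so q = 5.6, Q = 3·5.6 = 16.8, and P = 183.
DWL is the triangle between Q = 16.8 and Q = 22.4: ½·(22.4 − 16.8)·(183 − 155) = 78.4.

DWL = 78.4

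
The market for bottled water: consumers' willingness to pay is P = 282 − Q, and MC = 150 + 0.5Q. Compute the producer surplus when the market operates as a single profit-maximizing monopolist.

PS = 3484.8

The monopolist equates marginal revenue to marginal cost: 282 − 2Q = 150 + 0.5Q, so Q = 52.8. From demand, P = 229.2.
PS = P·Q − VC(Q) = 229.2·52.8 − (150·52.8 + ½·0.5·52.8²) = 3484.8.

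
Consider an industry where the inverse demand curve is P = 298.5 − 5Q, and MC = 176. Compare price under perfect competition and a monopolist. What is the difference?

Competitive firms price at marginal cost: P = 176, giving Q = 24.5.
The monopolist equates marginal revenue to marginal cost: 298.5 − 10Q = 176, so Q = 12.25. From demand, P = 237.25.
Change in price: 237.25 − 176 = 61.25.

P rises by 61.25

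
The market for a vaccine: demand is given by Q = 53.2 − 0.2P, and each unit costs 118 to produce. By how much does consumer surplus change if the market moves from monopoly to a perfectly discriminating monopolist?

Inverting demand: P = 266 − 5Q.
Monopoly sets MR = MC: 266 − 10Q = 118 ⇒ Q = 14.8, P = 266 − 5·14.8 = 192.
CS = ½·(266 − 192)·14.8 = 547.6.
With perfect price discrimination, output is the efficient level Q = 29.6 (where demand meets MC), but every buyer pays their willingness to pay: CS = 0 and PS = total surplus.
CS = 0.
Change in consumer surplus: 0 − 547.6 = −547.6.

CS falls by 547.6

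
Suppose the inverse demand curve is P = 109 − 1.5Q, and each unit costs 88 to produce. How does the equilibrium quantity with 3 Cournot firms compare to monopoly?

With 3 symmetric Cournot firms, each firm's FOC gives 109 − 6q = 88, so q = 3.5, Q = 3·3.5 = 10.5, and P = 93.25.
The monopolist equates marginal revenue to marginal cost: 109 − 3Q = 88, so Q = 7. From demand, P = 98.5.

Cournot: Q = 10.5; Monopoly: Q = 7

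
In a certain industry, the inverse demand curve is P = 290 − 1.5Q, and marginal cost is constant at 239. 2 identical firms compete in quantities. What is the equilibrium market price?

In a 2-firm Cournot equilibrium, symmetry and the first-order condition give q = (290 − 239)/(4.5) = 34/3. So Q = 68/3 and P = 256.

P = 256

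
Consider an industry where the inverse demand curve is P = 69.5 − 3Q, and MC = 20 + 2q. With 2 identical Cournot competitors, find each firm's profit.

π_i = 81

Cournot with 2 identical firms: the symmetric best-response condition is 69.5 − 9q = 20 + 2q. Each firm produces q = 4.5, total output Q = 9, price P = 42.5.
Each firm's profit = 42.5·4.5 − (20·4.5 + ½·2·4.5²) = 81.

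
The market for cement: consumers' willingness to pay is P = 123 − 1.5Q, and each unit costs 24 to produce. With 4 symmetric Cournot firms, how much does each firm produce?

With 4 symmetric Cournot firms, each firm's FOC gives 123 − 7.5q = 24, so q = 13.2, Q = 4·13.2 = 52.8, and P = 43.8.

q_i = 13.2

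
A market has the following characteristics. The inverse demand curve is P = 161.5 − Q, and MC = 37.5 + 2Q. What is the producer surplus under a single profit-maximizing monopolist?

Monopoly sets MR = MC: 161.5 − 2Q = 37.5 + 2Q ⇒ Q = 31, P = 161.5 − 31 = 130.5.
PS = P·Q − VC(Q) = 130.5·31 − (37.5·31 + ½·2·31²) = 1922.

PS = 1922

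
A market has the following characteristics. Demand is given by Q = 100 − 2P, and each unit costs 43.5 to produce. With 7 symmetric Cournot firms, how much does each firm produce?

q_i = 1.625

Inverting demand: P = 50 − 0.5Q.
Cournot with 7 identical firms: the symmetric best-response condition is 50 − 4q = 43.5. Each firm produces q = 1.625, total output Q = 11.375, price P = 709/16.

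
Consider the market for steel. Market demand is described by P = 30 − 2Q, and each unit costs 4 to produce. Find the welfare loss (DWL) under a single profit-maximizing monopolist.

DWL = 42.25

Perfect competition: P = MC = 4, so 30 − 2Q = 4 and Q = 13.
Monopoly sets MR = MC: 30 − 4Q = 4 ⇒ Q = 6.5, P = 30 − 2·6.5 = 17.
DWL is the triangle between Q = 6.5 and Q = 13: ½·(13 − 6.5)·(17 − 4) = 42.25.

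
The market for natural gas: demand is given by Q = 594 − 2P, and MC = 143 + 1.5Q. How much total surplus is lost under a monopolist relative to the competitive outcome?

DWL = 237.16

Inverting demand: P = 297 − 0.5Q.
Competitive equilibrium sets price equal to marginal cost: 297 − 0.5Q = 143 + 1.5Q, so Q = 77 and P = 258.5.
A monopolist chooses Q where MR = MC. MR = 297 − Q; setting this equal to 143 + 1.5Q gives Q = 61.6 and P = 266.2.
CS = ½·(297 − 258.5)·77 = 1482.25; PS = (258.5·77 − 143·77 − ½·1.5·77²) = 4446.75; TS = 5929.
CS = ½·(297 − 266.2)·61.6 = 948.64; PS = (266.2·61.6 − 143·61.6 − ½·1.5·61.6²) = 4743.2; TS = 5691.84.
DWL = 5929 − 5691.84 = 237.16.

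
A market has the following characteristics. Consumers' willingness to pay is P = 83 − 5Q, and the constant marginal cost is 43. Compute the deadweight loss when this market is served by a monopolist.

DWL = 40

Under competition P = MC = 43, so Q = (83 − 43)/5 = 8.
The monopolist equates marginal revenue to marginal cost: 83 − 10Q = 43, so Q = 4. From demand, P = 63.
DWL is the triangle between Q = 4 and Q = 8: ½·(8 − 4)·(63 − 43) = 40.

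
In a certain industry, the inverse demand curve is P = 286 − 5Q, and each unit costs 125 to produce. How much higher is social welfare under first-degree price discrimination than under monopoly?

A monopolist chooses Q where MR = MC. MR = 286 − 10Q; setting this equal to 125 gives Q = 16.1 and P = 205.5.
CS = ½·(286 − 205.5)·16.1 = 648.025; PS = (205.5 − 125)·16.1 = 1296.05; TS = 1944.075.
A perfectly discriminating monopolist sells every unit with P(Q) ≥ MC(Q), so output equals the competitive quantity Q = 32.2. Each buyer pays their reservation price, so CS = 0 and the firm captures all surplus.
TS = 2592.1 (equal to competitive TS).
Change in social welfare: 2592.1 − 1944.075 = 648.025.

TS rises by 648.025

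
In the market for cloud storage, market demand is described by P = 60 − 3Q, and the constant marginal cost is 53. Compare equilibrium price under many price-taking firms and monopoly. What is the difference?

Competitive firms price at marginal cost: P = 53, giving Q = 7/3.
Monopoly sets MR = MC: 60 − 6Q = 53 ⇒ Q = 7/6, P = 60 − 3·7/6 = 56.5.
Change in equilibrium price: 56.5 − 53 = 3.5.

Equilibrium price rises by 3.5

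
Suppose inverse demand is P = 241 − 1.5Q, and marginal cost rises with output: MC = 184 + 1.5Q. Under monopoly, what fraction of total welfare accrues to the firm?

PS/TS = 0.75

Monopoly sets MR = MC: 241 − 3Q = 184 + 1.5Q ⇒ Q = 38/3, P = 241 − 1.5·38/3 = 222.
CS = ½·(241 − 222)·38/3 = 361/3.
PS = P·Q − VC(Q) = 222·38/3 − (184·38/3 + ½·1.5·(38/3)²) = 361.
Share captured = PS/TS = 361/(1444/3) = 0.75.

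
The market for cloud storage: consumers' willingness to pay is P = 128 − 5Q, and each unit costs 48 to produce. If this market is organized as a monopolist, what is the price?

The monopolist equates marginal revenue to marginal cost: 128 − 10Q = 48, so Q = 8. From demand, P = 88.

P = 88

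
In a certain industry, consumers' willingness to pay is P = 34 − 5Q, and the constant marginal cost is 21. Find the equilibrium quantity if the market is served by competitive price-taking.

Under competition P = MC = 21, so Q = (34 − 21)/5 = 2.6.

Q = 2.6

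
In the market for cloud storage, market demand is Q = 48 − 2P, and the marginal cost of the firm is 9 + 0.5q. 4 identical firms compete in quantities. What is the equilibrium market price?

Inverting demand: P = 24 − 0.5Q.
In a 4-firm Cournot equilibrium, symmetry and the first-order condition give q = (24 − 9)/(3) = 5. So Q = 20 and P = 14.

P = 14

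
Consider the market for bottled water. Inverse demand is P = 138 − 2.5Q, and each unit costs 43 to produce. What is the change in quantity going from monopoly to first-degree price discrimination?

A monopolist chooses Q where MR = MC. MR = 138 − 5Q; setting this equal to 43 gives Q = 19 and P = 90.5.
Under first-degree price discrimination the firm charges each unit its demand price and produces up to where P = MC, i.e. Q = 38. Consumer surplus is zero; producer surplus equals total surplus.
Change in quantity: 38 − 19 = 19.

Q rises by 19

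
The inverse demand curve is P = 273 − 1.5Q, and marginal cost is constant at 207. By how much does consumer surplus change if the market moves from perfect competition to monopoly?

Under competition P = MC = 207, so Q = (273 − 207)/1.5 = 44.
CS = ½·(273 − 207)·44 = 1452.
Monopoly sets MR = MC: 273 − 3Q = 207 ⇒ Q = 22, P = 273 − 1.5·22 = 240.
CS = ½·(273 − 240)·22 = 363.
Change in consumer surplus: 363 − 1452 = −1089.

CS falls by 1089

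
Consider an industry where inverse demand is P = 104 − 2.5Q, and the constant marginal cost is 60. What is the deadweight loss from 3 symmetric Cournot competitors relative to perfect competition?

DWL = 24.2

Under competition P = MC = 60, so Q = (104 − 60)/2.5 = 17.6.
In a 3-firm Cournot equilibrium, symmetry and the first-order condition give q = (104 − 60)/(10) = 4.4. So Q = 13.2 and P = 71.
DWL is the triangle between Q = 13.2 and Q = 17.6: ½·(17.6 − 13.2)·(71 − 60) = 24.2.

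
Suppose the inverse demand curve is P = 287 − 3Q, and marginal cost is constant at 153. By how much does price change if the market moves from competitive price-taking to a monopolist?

Perfect competition: P = MC = 153, so 287 − 3Q = 153 and Q = 134/3.
A monopolist chooses Q where MR = MC. MR = 287 − 6Q; setting this equal to 153 gives Q = 67/3 and P = 220.
Change in price: 220 − 153 = 67.

Price rises by 67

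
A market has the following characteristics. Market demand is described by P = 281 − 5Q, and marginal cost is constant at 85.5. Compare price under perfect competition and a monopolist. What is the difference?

Under competition P = MC = 85.5, so Q = (281 − 85.5)/5 = 39.1.
Monopoly sets MR = MC: 281 − 10Q = 85.5 ⇒ Q = 19.55, P = 281 − 5·19.55 = 183.25.
Change in price: 183.25 − 85.5 = 97.75.

P rises by 97.75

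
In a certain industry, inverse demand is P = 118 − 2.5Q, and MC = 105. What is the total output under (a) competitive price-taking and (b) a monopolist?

Competition: Q = 5.2; Monopoly: Q = 2.6

Perfect competition: P = MC = 105, so 118 − 2.5Q = 105 and Q = 5.2.
A monopolist chooses Q where MR = MC. MR = 118 − 5Q; setting this equal to 105 gives Q = 2.6 and P = 111.5.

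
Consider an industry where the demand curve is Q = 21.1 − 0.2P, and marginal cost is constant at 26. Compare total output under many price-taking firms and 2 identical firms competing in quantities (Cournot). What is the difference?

Inverting demand: P = 105.5 − 5Q.
Competitive firms price at marginal cost: P = 26, giving Q = 15.9.
Cournot with 2 identical firms: the symmetric best-response condition is 105.5 − 15q = 26. Each firm produces q = 5.3, total output Q = 10.6, price P = 52.5.
Change in total output: 10.6 − 15.9 = −5.3.

Total output falls by 5.3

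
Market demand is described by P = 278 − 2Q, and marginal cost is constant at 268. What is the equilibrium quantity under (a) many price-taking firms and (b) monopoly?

Competition: Q = 5; Monopoly: Q = 2.5

Under competition P = MC = 268, so Q = (278 − 268)/2 = 5.
Monopoly sets MR = MC: 278 − 4Q = 268 ⇒ Q = 2.5, P = 278 − 2·2.5 = 273.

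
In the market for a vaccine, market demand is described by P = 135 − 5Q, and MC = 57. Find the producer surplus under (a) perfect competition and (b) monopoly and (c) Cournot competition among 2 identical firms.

Competition: PS = 0; Monopoly: PS = 304.2; Cournot: PS = 270.4

Competitive firms price at marginal cost: P = 57, giving Q = 15.6.
PS = (57 − 57)·15.6 = 0.
Monopoly sets MR = MC: 135 − 10Q = 57 ⇒ Q = 7.8, P = 135 − 5·7.8 = 96.
PS = (96 − 57)·7.8 = 304.2.
With 2 symmetric Cournot firms, each firm's FOC gives 135 − 15q = 57, so q = 5.2, Q = 2·5.2 = 10.4, and P = 83.
PS = (83 − 57)·10.4 = 270.4.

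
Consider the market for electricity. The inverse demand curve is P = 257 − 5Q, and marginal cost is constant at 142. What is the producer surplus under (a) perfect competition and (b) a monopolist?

Competitive firms price at marginal cost: P = 142, giving Q = 23.
PS = (142 − 142)·23 = 0.
A monopolist chooses Q where MR = MC. MR = 257 − 10Q; setting this equal to 142 gives Q = 11.5 and P = 199.5.
PS = (199.5 − 142)·11.5 = 661.25.

Competition: PS = 0; Monopoly: PS = 661.25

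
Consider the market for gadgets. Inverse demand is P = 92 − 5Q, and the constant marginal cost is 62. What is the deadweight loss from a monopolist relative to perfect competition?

DWL = 22.5

Competitive firms price at marginal cost: P = 62, giving Q = 6.
Monopoly sets MR = MC: 92 − 10Q = 62 ⇒ Q = 3, P = 92 − 5·3 = 77.
DWL is the triangle between Q = 3 and Q = 6: ½·(6 − 3)·(77 − 62) = 22.5.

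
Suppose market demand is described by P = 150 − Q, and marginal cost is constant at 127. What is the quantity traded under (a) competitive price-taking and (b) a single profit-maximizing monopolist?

Competition: Q = 23; Monopoly: Q = 11.5

Competitive firms price at marginal cost: P = 127, giving Q = 23.
The monopolist equates marginal revenue to marginal cost: 150 − 2Q = 127, so Q = 11.5. From demand, P = 138.5.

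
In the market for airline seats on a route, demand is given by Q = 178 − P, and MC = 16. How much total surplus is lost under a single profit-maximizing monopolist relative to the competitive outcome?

Inverting demand: P = 178 − Q.
Competitive firms price at marginal cost: P = 16, giving Q = 162.
The monopolist equates marginal revenue to marginal cost: 178 − 2Q = 16, so Q = 81. From demand, P = 97.
DWL is the triangle between Q = 81 and Q = 162: ½·(162 − 81)·(97 − 16) = 3280.5.

DWL = 3280.5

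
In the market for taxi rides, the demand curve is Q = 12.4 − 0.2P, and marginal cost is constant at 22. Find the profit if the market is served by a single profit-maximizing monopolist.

Inverting demand: P = 62 − 5Q.
The monopolist equates marginal revenue to marginal cost: 62 − 10Q = 22, so Q = 4. From demand, P = 42.
Profit = (42 − 22)·4 = 80.

Profit = 80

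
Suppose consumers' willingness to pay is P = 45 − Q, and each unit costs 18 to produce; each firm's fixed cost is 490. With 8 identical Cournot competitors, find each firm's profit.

π_i = −481

With 8 symmetric Cournot firms, each firm's FOC gives 45 − 9q = 18, so q = 3, Q = 8·3 = 24, and P = 21.
Each firm's profit = (21 − 18)·3 − 490 = −481.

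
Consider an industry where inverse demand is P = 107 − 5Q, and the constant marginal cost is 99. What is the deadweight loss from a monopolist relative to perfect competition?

DWL = 1.6

Perfect competition: P = MC = 99, so 107 − 5Q = 99 and Q = 1.6.
A monopolist chooses Q where MR = MC. MR = 107 − 10Q; setting this equal to 99 gives Q = 0.8 and P = 103.
DWL is the triangle between Q = 0.8 and Q = 1.6: ½·(1.6 − 0.8)·(103 − 99) = 1.6.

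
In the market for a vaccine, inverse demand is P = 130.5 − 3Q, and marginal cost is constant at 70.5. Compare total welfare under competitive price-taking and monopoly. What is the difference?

Total welfare falls by 150

Perfect competition: P = MC = 70.5, so 130.5 − 3Q = 70.5 and Q = 20.
CS = ½·(130.5 − 70.5)·20 = 600; PS = (70.5 − 70.5)·20 = 0; TS = 600.
The monopolist equates marginal revenue to marginal cost: 130.5 − 6Q = 70.5, so Q = 10. From demand, P = 100.5.
CS = ½·(130.5 − 100.5)·10 = 150; PS = (100.5 − 70.5)·10 = 300; TS = 450.
Change in total welfare: 450 − 600 = −150.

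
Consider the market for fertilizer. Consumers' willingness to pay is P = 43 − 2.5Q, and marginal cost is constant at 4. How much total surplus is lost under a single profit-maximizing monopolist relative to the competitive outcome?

Competitive firms price at marginal cost: P = 4, giving Q = 15.6.
A monopolist chooses Q where MR = MC. MR = 43 − 5Q; setting this equal to 4 gives Q = 7.8 and P = 23.5.
DWL is the triangle between Q = 7.8 and Q = 15.6: ½·(15.6 − 7.8)·(23.5 − 4) = 76.05.

DWL = 76.05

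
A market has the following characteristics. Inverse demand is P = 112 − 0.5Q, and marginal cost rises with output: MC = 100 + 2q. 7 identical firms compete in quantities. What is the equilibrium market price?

In a 7-firm Cournot equilibrium, symmetry and the first-order condition give q = (112 − 100)/(6) = 2. So Q = 14 and P = 105.

P = 105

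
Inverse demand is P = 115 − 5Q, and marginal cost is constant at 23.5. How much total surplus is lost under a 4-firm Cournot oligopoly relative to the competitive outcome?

DWL = 33.489

Competitive firms price at marginal cost: P = 23.5, giving Q = 18.3.
With 4 symmetric Cournot firms, each firm's FOC gives 115 − 25q = 23.5, so q = 3.66, Q = 4·3.66 = 14.64, and P = 41.8.
DWL is the triangle between Q = 14.64 and Q = 18.3: ½·(18.3 − 14.64)·(41.8 − 23.5) = 33.489.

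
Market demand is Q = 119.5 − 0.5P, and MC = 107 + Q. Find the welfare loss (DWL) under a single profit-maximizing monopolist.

DWL = 464.64

Inverting demand: P = 239 − 2Q.
Under competition P = MC: 239 − 2Q = 107 + Q ⇒ Q = 44, P = 151.
A monopolist chooses Q where MR = MC. MR = 239 − 4Q; setting this equal to 107 + Q gives Q = 26.4 and P = 186.2.
CS = ½·(239 − 151)·44 = 1936; PS = (151·44 − 107·44 − ½·1·44²) = 968; TS = 2904.
CS = ½·(239 − 186.2)·26.4 = 696.96; PS = (186.2·26.4 − 107·26.4 − ½·1·26.4²) = 1742.4; TS = 2439.36.
DWL = 2904 − 2439.36 = 464.64.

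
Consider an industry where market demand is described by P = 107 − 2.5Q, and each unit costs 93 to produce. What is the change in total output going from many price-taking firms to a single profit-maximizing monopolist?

Competitive firms price at marginal cost: P = 93, giving Q = 5.6.
A monopolist chooses Q where MR = MC. MR = 107 − 5Q; setting this equal to 93 gives Q = 2.8 and P = 100.
Change in total output: 2.8 − 5.6 = −2.8.

Q falls by 2.8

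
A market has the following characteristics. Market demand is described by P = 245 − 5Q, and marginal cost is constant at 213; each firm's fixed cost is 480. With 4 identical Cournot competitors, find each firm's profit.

π_i = −471.808

In a 4-firm Cournot equilibrium, symmetry and the first-order condition give q = (245 − 213)/(25) = 1.28. So Q = 5.12 and P = 219.4.
Each firm's profit = (219.4 − 213)·1.28 − 480 = −471.808.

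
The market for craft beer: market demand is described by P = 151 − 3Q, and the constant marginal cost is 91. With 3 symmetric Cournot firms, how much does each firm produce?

Cournot with 3 identical firms: the symmetric best-response condition is 151 − 12q = 91. Each firm produces q = 5, total output Q = 15, price P = 106.

q_i = 5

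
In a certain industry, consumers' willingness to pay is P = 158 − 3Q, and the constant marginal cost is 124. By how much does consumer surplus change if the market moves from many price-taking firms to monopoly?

Competitive firms price at marginal cost: P = 124, giving Q = 34/3.
CS = ½·(158 − 124)·34/3 = 578/3.
A monopolist chooses Q where MR = MC. MR = 158 − 6Q; setting this equal to 124 gives Q = 17/3 and P = 141.
CS = ½·(158 − 141)·17/3 = 289/6.
Change in consumer surplus: 289/6 − 578/3 = −144.5.

Consumer surplus falls by 144.5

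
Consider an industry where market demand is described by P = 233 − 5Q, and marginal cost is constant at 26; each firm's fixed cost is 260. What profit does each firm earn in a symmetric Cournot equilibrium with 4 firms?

π_i = 82.792

Cournot with 4 identical firms: the symmetric best-response condition is 233 − 25q = 26. Each firm produces q = 8.28, total output Q = 33.12, price P = 67.4.
Each firm's profit = (67.4 − 26)·8.28 − 260 = 82.792.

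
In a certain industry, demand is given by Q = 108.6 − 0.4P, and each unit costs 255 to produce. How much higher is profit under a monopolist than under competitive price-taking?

Profit rises by 27.225

Inverting demand: P = 271.5 − 2.5Q.
Perfect competition: P = MC = 255, so 271.5 − 2.5Q = 255 and Q = 6.6.
Profit = (255 − 255)·6.6 = 0.
The monopolist equates marginal revenue to marginal cost: 271.5 − 5Q = 255, so Q = 3.3. From demand, P = 263.25.
Profit = (263.25 − 255)·3.3 = 27.225.
Change in profit: 27.225 − 0 = 27.225.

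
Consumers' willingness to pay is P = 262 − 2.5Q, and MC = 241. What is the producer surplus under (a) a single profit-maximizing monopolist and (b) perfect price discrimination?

A monopolist chooses Q where MR = MC. MR = 262 − 5Q; setting this equal to 241 gives Q = 4.2 and P = 251.5.
PS = (251.5 − 241)·4.2 = 44.1.
Under first-degree price discrimination the firm charges each unit its demand price and produces up to where P = MC, i.e. Q = 8.4. Consumer surplus is zero; producer surplus equals total surplus.
PS = ½·(262 − 241)·8.4 = 88.2.

Monopoly: PS = 44.1; Perfect PD: PS = 88.2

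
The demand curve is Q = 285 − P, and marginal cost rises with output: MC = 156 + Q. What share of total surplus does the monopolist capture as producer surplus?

PS/TS = 0.75

Inverting demand: P = 285 − Q.
The monopolist equates marginal revenue to marginal cost: 285 − 2Q = 156 + Q, so Q = 43. From demand, P = 242.
CS = ½·(285 − 242)·43 = 924.5.
PS = P·Q − VC(Q) = 242·43 − (156·43 + ½·1·43²) = 2773.5.
Share captured = PS/TS = 2773.5/3698 = 0.75.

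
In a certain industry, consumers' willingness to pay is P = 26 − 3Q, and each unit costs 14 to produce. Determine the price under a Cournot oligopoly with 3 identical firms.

With 3 symmetric Cournot firms, each firm's FOC gives 26 − 12q = 14, so q = 1, Q = 3·1 = 3, and P = 17.

P = 17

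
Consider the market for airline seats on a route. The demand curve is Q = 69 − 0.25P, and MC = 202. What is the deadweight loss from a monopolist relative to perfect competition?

Inverting demand: P = 276 − 4Q.
Perfect competition: P = MC = 202, so 276 − 4Q = 202 and Q = 18.5.
A monopolist chooses Q where MR = MC. MR = 276 − 8Q; setting this equal to 202 gives Q = 9.25 and P = 239.
DWL is the triangle between Q = 9.25 and Q = 18.5: ½·(18.5 − 9.25)·(239 − 202) = 171.125.

DWL = 171.125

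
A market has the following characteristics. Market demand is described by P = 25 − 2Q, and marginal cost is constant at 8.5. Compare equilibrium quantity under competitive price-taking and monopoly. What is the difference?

Q falls by 4.125

Perfect competition: P = MC = 8.5, so 25 − 2Q = 8.5 and Q = 8.25.
A monopolist chooses Q where MR = MC. MR = 25 − 4Q; setting this equal to 8.5 gives Q = 4.125 and P = 16.75.
Change in equilibrium quantity: 4.125 − 8.25 = −4.125.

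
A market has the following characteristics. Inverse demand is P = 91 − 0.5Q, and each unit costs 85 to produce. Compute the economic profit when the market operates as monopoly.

Profit = 18

A monopolist chooses Q where MR = MC. MR = 91 − Q; setting this equal to 85 gives Q = 6 and P = 88.
Profit = (88 − 85)·6 = 18.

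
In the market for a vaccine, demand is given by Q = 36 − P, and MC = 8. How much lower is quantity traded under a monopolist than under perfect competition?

Inverting demand: P = 36 − Q.
Competitive firms price at marginal cost: P = 8, giving Q = 28.
Monopoly sets MR = MC: 36 − 2Q = 8 ⇒ Q = 14, P = 36 − 14 = 22.
Change in quantity traded: 14 − 28 = −14.

Quantity traded falls by 14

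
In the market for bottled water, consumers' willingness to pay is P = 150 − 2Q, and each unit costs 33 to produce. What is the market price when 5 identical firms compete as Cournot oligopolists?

In a 5-firm Cournot equilibrium, symmetry and the first-order condition give q = (150 − 33)/(12) = 9.75. So Q = 48.75 and P = 52.5.

P = 52.5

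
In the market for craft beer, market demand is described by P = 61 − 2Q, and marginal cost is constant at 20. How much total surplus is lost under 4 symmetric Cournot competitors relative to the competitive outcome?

DWL = 16.81

Competitive firms price at marginal cost: P = 20, giving Q = 20.5.
In a 4-firm Cournot equilibrium, symmetry and the first-order condition give q = (61 − 20)/(10) = 4.1. So Q = 16.4 and P = 28.2.
DWL is the triangle between Q = 16.4 and Q = 20.5: ½·(20.5 − 16.4)·(28.2 − 20) = 16.81.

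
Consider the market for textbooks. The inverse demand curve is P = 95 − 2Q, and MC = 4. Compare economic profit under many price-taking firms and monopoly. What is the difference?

Economic profit rises by 1035.125

Competitive firms price at marginal cost: P = 4, giving Q = 45.5.
Profit = (4 − 4)·45.5 = 0.
Monopoly sets MR = MC: 95 − 4Q = 4 ⇒ Q = 22.75, P = 95 − 2·22.75 = 49.5.
Profit = (49.5 − 4)·22.75 = 1035.125.
Change in economic profit: 1035.125 − 0 = 1035.125.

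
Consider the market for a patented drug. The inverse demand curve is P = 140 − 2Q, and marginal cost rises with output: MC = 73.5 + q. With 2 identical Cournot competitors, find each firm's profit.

In a 2-firm Cournot equilibrium, symmetry and the first-order condition give q = (140 − 73.5)/(7) = 9.5. So Q = 19 and P = 102.
Each firm's profit = 102·9.5 − (73.5·9.5 + ½·1·9.5²) = 225.625.

π_i = 225.625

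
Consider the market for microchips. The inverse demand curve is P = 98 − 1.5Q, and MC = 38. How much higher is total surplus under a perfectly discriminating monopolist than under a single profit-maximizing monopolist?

A monopolist chooses Q where MR = MC. MR = 98 − 3Q; setting this equal to 38 gives Q = 20 and P = 68.
CS = ½·(98 − 68)·20 = 300; PS = (68 − 38)·20 = 600; TS = 900.
Under first-degree price discrimination the firm charges each unit its demand price and produces up to where P = MC, i.e. Q = 40. Consumer surplus is zero; producer surplus equals total surplus.
TS = 1200 (equal to competitive TS).
Change in total surplus: 1200 − 900 = 300.

TS rises by 300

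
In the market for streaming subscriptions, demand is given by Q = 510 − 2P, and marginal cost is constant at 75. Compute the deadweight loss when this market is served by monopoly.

DWL = 8100

Inverting demand: P = 255 − 0.5Q.
Perfect competition: P = MC = 75, so 255 − 0.5Q = 75 and Q = 360.
A monopolist chooses Q where MR = MC. MR = 255 − Q; setting this equal to 75 gives Q = 180 and P = 165.
DWL is the triangle between Q = 180 and Q = 360: ½·(360 − 180)·(165 − 75) = 8100.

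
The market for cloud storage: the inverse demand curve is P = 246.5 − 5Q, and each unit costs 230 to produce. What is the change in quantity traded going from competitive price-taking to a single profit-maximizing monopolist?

Competitive firms price at marginal cost: P = 230, giving Q = 3.3.
The monopolist equates marginal revenue to marginal cost: 246.5 − 10Q = 230, so Q = 1.65. From demand, P = 238.25.
Change in quantity traded: 1.65 − 3.3 = −1.65.

Quantity traded falls by 1.65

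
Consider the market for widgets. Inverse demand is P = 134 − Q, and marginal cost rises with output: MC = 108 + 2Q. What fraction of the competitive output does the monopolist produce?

Q_m/Q_c = 0.75

Monopoly sets MR = MC: 134 − 2Q = 108 + 2Q ⇒ Q = 6.5, P = 134 − 6.5 = 127.5.
Competitive equilibrium sets price equal to marginal cost: 134 − Q = 108 + 2Q, so Q = 26/3 and P = 376/3.
Ratio Q_m/Q_c = 6.5/(26/3) = 0.75.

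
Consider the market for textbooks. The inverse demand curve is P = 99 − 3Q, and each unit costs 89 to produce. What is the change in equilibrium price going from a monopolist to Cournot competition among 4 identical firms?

The monopolist equates marginal revenue to marginal cost: 99 − 6Q = 89, so Q = 5/3. From demand, P = 94.
In a 4-firm Cournot equilibrium, symmetry and the first-order condition give q = (99 − 89)/(15) = 2/3. So Q = 8/3 and P = 91.
Change in equilibrium price: 91 − 94 = −3.

P falls by 3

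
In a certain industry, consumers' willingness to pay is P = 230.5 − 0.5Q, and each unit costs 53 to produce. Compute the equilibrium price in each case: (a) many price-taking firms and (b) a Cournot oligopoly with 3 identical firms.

Under competition P = MC = 53, so Q = (230.5 − 53)/0.5 = 355.
In a 3-firm Cournot equilibrium, symmetry and the first-order condition give q = (230.5 − 53)/(2) = 88.75. So Q = 266.25 and P = 97.375.

Competition: P = 53; Cournot: P = 97.375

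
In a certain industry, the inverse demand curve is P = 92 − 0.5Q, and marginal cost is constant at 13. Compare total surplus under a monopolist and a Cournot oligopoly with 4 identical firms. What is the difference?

Total surplus rises by 1310.61

A monopolist chooses Q where MR = MC. MR = 92 − Q; setting this equal to 13 gives Q = 79 and P = 52.5.
CS = ½·(92 − 52.5)·79 = 1560.25; PS = (52.5 − 13)·79 = 3120.5; TS = 4680.75.
With 4 symmetric Cournot firms, each firm's FOC gives 92 − 2.5q = 13, so q = 31.6, Q = 4·31.6 = 126.4, and P = 28.8.
CS = ½·(92 − 28.8)·126.4 = 3994.24; PS = (28.8 − 13)·126.4 = 1997.12; TS = 5991.36.
Change in total surplus: 5991.36 − 4680.75 = 1310.61.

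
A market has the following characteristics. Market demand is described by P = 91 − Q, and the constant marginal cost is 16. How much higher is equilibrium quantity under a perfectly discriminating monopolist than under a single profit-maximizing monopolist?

Monopoly sets MR = MC: 91 − 2Q = 16 ⇒ Q = 37.5, P = 91 − 37.5 = 53.5.
Under first-degree price discrimination the firm charges each unit its demand price and produces up to where P = MC, i.e. Q = 75. Consumer surplus is zero; producer surplus equals total surplus.
Change in equilibrium quantity: 75 − 37.5 = 37.5.

Equilibrium quantity rises by 37.5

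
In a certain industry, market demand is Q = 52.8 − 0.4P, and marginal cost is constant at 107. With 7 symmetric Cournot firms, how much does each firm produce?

q_i = 1.25

Inverting demand: P = 132 − 2.5Q.
In a 7-firm Cournot equilibrium, symmetry and the first-order condition give q = (132 − 107)/(20) = 1.25. So Q = 8.75 and P = 110.125.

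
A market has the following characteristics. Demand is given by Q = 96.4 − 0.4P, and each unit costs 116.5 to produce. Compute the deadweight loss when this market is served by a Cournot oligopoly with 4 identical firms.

Inverting demand: P = 241 − 2.5Q.
Competitive firms price at marginal cost: P = 116.5, giving Q = 49.8.
With 4 symmetric Cournot firms, each firm's FOC gives 241 − 12.5q = 116.5, so q = 9.96, Q = 4·9.96 = 39.84, and P = 141.4.
DWL is the triangle between Q = 39.84 and Q = 49.8: ½·(49.8 − 39.84)·(141.4 − 116.5) = 124.002.

DWL = 124.002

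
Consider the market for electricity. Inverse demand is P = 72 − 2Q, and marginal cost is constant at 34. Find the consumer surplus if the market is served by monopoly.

CS = 90.25

Monopoly sets MR = MC: 72 − 4Q = 34 ⇒ Q = 9.5, P = 72 − 2·9.5 = 53.
CS = ½·(72 − 53)·9.5 = 90.25.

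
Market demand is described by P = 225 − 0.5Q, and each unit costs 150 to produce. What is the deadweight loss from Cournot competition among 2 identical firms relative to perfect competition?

Competitive firms price at marginal cost: P = 150, giving Q = 150.
Cournot with 2 identical firms: the symmetric best-response condition is 225 − 1.5q = 150. Each firm produces q = 50, total output Q = 100, price P = 175.
DWL is the triangle between Q = 100 and Q = 150: ½·(150 − 100)·(175 − 150) = 625.

DWL = 625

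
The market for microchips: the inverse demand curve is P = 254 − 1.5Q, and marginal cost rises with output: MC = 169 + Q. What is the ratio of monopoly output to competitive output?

Q_m/Q_c = 0.625

Monopoly sets MR = MC: 254 − 3Q = 169 + Q ⇒ Q = 21.25, P = 254 − 1.5·21.25 = 222.125.
Under competition P = MC: 254 − 1.5Q = 169 + Q ⇒ Q = 34, P = 203.
Ratio Q_m/Q_c = 21.25/34 = 0.625.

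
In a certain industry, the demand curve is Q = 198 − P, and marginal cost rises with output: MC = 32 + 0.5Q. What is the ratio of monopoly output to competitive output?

Q_m/Q_c = 0.6

Inverting demand: P = 198 − Q.
The monopolist equates marginal revenue to marginal cost: 198 − 2Q = 32 + 0.5Q, so Q = 66.4. From demand, P = 131.6.
Competitive equilibrium sets price equal to marginal cost: 198 − Q = 32 + 0.5Q, so Q = 332/3 and P = 262/3.
Ratio Q_m/Q_c = 66.4/(332/3) = 0.6.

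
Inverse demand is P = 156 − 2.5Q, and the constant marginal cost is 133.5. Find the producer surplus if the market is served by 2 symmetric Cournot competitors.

PS = 45

With 2 symmetric Cournot firms, each firm's FOC gives 156 − 7.5q = 133.5, so q = 3, Q = 2·3 = 6, and P = 141.
PS = (141 − 133.5)·6 = 45.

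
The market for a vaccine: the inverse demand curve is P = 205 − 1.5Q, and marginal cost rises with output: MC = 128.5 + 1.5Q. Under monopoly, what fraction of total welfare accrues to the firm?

PS/TS = 0.75

The monopolist equates marginal revenue to marginal cost: 205 − 3Q = 128.5 + 1.5Q, so Q = 17. From demand, P = 179.5.
CS = ½·(205 − 179.5)·17 = 216.75.
PS = P·Q − VC(Q) = 179.5·17 − (128.5·17 + ½·1.5·17²) = 650.25.
Share captured = PS/TS = 650.25/867 = 0.75.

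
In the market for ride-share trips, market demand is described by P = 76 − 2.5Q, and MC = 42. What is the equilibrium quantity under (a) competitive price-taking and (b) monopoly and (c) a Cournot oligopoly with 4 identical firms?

Under competition P = MC = 42, so Q = (76 − 42)/2.5 = 13.6.
A monopolist chooses Q where MR = MC. MR = 76 − 5Q; setting this equal to 42 gives Q = 6.8 and P = 59.
In a 4-firm Cournot equilibrium, symmetry and the first-order condition give q = (76 − 42)/(12.5) = 2.72. So Q = 10.88 and P = 48.8.

Competition: Q = 13.6; Monopoly: Q = 6.8; Cournot: Q = 10.88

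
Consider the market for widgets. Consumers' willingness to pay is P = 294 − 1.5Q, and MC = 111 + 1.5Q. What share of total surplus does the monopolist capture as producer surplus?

PS/TS = 0.75

The monopolist equates marginal revenue to marginal cost: 294 − 3Q = 111 + 1.5Q, so Q = 122/3. From demand, P = 233.
CS = ½·(294 − 233)·122/3 = 3721/3.
PS = P·Q − VC(Q) = 233·122/3 − (111·122/3 + ½·1.5·(122/3)²) = 3721.
Share captured = PS/TS = 3721/(14884/3) = 0.75.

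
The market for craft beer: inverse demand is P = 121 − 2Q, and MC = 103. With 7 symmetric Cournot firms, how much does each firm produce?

Cournot with 7 identical firms: the symmetric best-response condition is 121 − 16q = 103. Each firm produces q = 1.125, total output Q = 7.875, price P = 105.25.

q_i = 1.125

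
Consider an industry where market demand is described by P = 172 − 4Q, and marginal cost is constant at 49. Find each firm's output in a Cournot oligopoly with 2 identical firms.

In a 2-firm Cournot equilibrium, symmetry and the first-order condition give q = (172 − 49)/(12) = 10.25. So Q = 20.5 and P = 90.

q_i = 10.25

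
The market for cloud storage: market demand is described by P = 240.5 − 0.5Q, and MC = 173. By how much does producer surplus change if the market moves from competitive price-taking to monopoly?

Producer surplus rises by 2278.125

Under competition P = MC = 173, so Q = (240.5 − 173)/0.5 = 135.
PS = (173 − 173)·135 = 0.
The monopolist equates marginal revenue to marginal cost: 240.5 − Q = 173, so Q = 67.5. From demand, P = 206.75.
PS = (206.75 − 173)·67.5 = 2278.125.
Change in producer surplus: 2278.125 − 0 = 2278.125.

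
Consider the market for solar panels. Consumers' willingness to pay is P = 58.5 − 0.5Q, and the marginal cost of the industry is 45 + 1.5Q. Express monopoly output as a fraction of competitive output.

Q_m/Q_c = 0.8

Monopoly sets MR = MC: 58.5 − Q = 45 + 1.5Q ⇒ Q = 5.4, P = 58.5 − 0.5·5.4 = 55.8.
Competitive equilibrium sets price equal to marginal cost: 58.5 − 0.5Q = 45 + 1.5Q, so Q = 6.75 and P = 55.125.
Ratio Q_m/Q_c = 5.4/6.75 = 0.8.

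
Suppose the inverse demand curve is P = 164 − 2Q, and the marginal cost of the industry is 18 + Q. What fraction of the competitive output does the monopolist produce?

A monopolist chooses Q where MR = MC. MR = 164 − 4Q; setting this equal to 18 + Q gives Q = 29.2 and P = 105.6.
Competitive equilibrium sets price equal to marginal cost: 164 − 2Q = 18 + Q, so Q = 146/3 and P = 200/3.
Ratio Q_m/Q_c = 29.2/(146/3) = 0.6.

Q_m/Q_c = 0.6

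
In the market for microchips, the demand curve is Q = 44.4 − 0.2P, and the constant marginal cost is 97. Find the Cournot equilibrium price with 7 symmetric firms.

Inverting demand: P = 222 − 5Q.
With 7 symmetric Cournot firms, each firm's FOC gives 222 − 40q = 97, so q = 3.125, Q = 7·3.125 = 21.875, and P = 112.625.

P = 112.625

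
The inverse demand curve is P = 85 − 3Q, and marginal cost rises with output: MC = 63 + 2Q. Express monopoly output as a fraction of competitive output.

The monopolist equates marginal revenue to marginal cost: 85 − 6Q = 63 + 2Q, so Q = 2.75. From demand, P = 76.75.
Competitive equilibrium sets price equal to marginal cost: 85 − 3Q = 63 + 2Q, so Q = 4.4 and P = 71.8.
Ratio Q_m/Q_c = 2.75/4.4 = 0.625.

Q_m/Q_c = 0.625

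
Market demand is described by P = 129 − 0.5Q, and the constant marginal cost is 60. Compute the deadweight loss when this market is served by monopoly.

DWL = 1190.25

Under competition P = MC = 60, so Q = (129 − 60)/0.5 = 138.
A monopolist chooses Q where MR = MC. MR = 129 − Q; setting this equal to 60 gives Q = 69 and P = 94.5.
DWL is the triangle between Q = 69 and Q = 138: ½·(138 − 69)·(94.5 − 60) = 1190.25.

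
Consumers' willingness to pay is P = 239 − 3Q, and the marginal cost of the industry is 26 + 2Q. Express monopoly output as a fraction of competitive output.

Q_m/Q_c = 0.625

The monopolist equates marginal revenue to marginal cost: 239 − 6Q = 26 + 2Q, so Q = 26.625. From demand, P = 159.125.
Competitive equilibrium sets price equal to marginal cost: 239 − 3Q = 26 + 2Q, so Q = 42.6 and P = 111.2.
Ratio Q_m/Q_c = 26.625/42.6 = 0.625.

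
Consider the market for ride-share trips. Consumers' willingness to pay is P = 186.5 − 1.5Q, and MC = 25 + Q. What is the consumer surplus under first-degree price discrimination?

Under first-degree price discrimination the firm charges each unit its demand price and produces up to where P = MC, i.e. Q = 64.6. Consumer surplus is zero; producer surplus equals total surplus.
CS = 0.

CS = 0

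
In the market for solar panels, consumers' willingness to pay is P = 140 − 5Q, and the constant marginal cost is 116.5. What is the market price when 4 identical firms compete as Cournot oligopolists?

With 4 symmetric Cournot firms, each firm's FOC gives 140 − 25q = 116.5, so q = 0.94, Q = 4·0.94 = 3.76, and P = 121.2.

P = 121.2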